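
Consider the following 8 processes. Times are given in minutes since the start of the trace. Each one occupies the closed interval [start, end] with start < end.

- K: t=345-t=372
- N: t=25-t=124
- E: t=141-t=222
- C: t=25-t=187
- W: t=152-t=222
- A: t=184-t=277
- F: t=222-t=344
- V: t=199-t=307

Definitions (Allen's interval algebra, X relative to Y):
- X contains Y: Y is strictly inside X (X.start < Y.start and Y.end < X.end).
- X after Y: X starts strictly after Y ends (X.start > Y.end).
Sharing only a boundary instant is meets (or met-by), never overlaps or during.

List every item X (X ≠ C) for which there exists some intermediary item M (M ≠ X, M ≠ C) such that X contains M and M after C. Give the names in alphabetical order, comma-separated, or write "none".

none

Target C = [t=25, t=187].
Intermediaries M with M after C: F, K, V.
Via F — items with X contains F: none.
Via K — items with X contains K: none.
Via V — items with X contains V: none.
Union: none.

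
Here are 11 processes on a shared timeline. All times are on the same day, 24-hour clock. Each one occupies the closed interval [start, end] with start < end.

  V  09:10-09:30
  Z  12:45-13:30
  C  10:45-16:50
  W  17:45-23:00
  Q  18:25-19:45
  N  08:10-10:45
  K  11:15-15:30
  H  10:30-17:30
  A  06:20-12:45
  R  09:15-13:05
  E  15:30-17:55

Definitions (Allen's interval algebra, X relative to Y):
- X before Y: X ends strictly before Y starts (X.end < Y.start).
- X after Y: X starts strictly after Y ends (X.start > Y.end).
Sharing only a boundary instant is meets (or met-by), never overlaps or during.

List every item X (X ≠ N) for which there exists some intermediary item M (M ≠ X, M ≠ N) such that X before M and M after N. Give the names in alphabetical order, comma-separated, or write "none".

Target N = [08:10, 10:45].
Intermediaries M with M after N: E, K, Q, W, Z.
Via E — items with X before E: A, R, V, Z.
Via K — items with X before K: V.
Via Q — items with X before Q: A, C, E, H, K, R, V, Z.
Via W — items with X before W: A, C, H, K, R, V, Z.
Via Z — items with X before Z: V.
Union: A, C, E, H, K, R, V, Z.

A, C, E, H, K, R, V, Z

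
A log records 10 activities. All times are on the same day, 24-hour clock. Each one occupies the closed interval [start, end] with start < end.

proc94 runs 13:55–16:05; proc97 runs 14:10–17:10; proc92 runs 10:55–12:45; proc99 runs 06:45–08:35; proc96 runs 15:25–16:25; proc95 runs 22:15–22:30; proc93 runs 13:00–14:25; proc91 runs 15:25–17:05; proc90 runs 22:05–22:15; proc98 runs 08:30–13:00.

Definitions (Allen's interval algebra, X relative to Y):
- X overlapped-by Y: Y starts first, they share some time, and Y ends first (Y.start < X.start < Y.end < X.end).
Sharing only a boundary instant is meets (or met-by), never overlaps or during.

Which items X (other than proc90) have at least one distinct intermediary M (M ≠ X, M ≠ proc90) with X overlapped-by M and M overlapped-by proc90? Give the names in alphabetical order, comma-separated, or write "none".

Target proc90 = [22:05, 22:15].
Intermediaries M with M overlapped-by proc90: none.
Union: none.

none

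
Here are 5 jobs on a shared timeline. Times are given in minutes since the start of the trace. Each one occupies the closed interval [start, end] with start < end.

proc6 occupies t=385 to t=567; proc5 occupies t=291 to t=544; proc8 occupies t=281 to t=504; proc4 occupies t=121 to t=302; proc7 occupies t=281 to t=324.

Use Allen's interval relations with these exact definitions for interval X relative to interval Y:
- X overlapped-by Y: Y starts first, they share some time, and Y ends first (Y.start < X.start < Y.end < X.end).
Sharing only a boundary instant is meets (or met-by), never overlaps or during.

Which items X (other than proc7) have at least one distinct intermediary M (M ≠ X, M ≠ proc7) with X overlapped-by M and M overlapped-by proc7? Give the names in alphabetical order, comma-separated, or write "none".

Target proc7 = [t=281, t=324].
Intermediaries M with M overlapped-by proc7: proc5.
Via proc5 — items with X overlapped-by proc5: proc6.
Union: proc6.

proc6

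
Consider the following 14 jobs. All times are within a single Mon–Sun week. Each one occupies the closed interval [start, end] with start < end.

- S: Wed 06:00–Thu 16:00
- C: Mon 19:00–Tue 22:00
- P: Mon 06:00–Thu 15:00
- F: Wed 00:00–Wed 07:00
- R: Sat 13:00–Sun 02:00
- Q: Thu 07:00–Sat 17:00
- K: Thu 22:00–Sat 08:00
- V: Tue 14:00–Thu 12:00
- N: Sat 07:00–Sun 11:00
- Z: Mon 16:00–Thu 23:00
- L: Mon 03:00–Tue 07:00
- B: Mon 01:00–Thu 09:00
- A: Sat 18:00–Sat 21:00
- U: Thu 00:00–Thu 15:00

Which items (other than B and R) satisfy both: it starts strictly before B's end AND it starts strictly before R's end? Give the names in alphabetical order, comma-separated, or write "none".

C, F, L, P, Q, S, U, V, Z

Conditions: its start is strictly before B's end (X.start < Thu 09:00) AND its start is strictly before R's end (X.start < Sun 02:00).
A: start Sat 18:00 < Thu 09:00? ✗; start Sat 18:00 < Sun 02:00? ✓ → no.
C: start Mon 19:00 < Thu 09:00? ✓; start Mon 19:00 < Sun 02:00? ✓ → yes.
F: start Wed 00:00 < Thu 09:00? ✓; start Wed 00:00 < Sun 02:00? ✓ → yes.
K: start Thu 22:00 < Thu 09:00? ✗; start Thu 22:00 < Sun 02:00? ✓ → no.
L: start Mon 03:00 < Thu 09:00? ✓; start Mon 03:00 < Sun 02:00? ✓ → yes.
N: start Sat 07:00 < Thu 09:00? ✗; start Sat 07:00 < Sun 02:00? ✓ → no.
P: start Mon 06:00 < Thu 09:00? ✓; start Mon 06:00 < Sun 02:00? ✓ → yes.
Q: start Thu 07:00 < Thu 09:00? ✓; start Thu 07:00 < Sun 02:00? ✓ → yes.
S: start Wed 06:00 < Thu 09:00? ✓; start Wed 06:00 < Sun 02:00? ✓ → yes.
U: start Thu 00:00 < Thu 09:00? ✓; start Thu 00:00 < Sun 02:00? ✓ → yes.
V: start Tue 14:00 < Thu 09:00? ✓; start Tue 14:00 < Sun 02:00? ✓ → yes.
Z: start Mon 16:00 < Thu 09:00? ✓; start Mon 16:00 < Sun 02:00? ✓ → yes.
Result: C, F, L, P, Q, S, U, V, Z.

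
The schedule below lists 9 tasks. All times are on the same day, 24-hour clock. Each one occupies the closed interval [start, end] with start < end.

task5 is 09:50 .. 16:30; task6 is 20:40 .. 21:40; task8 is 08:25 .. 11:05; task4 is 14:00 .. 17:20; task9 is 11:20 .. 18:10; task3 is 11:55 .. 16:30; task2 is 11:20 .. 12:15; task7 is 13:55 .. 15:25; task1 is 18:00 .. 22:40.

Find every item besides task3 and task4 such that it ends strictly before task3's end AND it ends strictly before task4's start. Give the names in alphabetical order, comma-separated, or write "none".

Conditions: its end is strictly before task3's end (X.end < 16:30) AND its end is strictly before task4's start (X.end < 14:00).
task1: end 22:40 < 16:30? ✗; end 22:40 < 14:00? ✗ → no.
task2: end 12:15 < 16:30? ✓; end 12:15 < 14:00? ✓ → yes.
task5: end 16:30 < 16:30? ✗; end 16:30 < 14:00? ✗ → no.
task6: end 21:40 < 16:30? ✗; end 21:40 < 14:00? ✗ → no.
task7: end 15:25 < 16:30? ✓; end 15:25 < 14:00? ✗ → no.
task8: end 11:05 < 16:30? ✓; end 11:05 < 14:00? ✓ → yes.
task9: end 18:10 < 16:30? ✗; end 18:10 < 14:00? ✗ → no.
Result: task2, task8.

task2, task8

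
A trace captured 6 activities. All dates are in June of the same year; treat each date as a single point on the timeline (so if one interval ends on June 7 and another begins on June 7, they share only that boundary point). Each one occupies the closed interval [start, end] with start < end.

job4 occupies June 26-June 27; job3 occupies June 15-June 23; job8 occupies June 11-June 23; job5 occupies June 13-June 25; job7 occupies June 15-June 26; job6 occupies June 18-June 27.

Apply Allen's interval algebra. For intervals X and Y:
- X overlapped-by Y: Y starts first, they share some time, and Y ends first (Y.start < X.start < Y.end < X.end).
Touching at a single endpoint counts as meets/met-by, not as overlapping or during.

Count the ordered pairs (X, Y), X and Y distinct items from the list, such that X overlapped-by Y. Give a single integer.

Checking all 30 ordered pairs for relation 'overlapped-by'; matching pairs in alphabetical order:
(job5, job8): job5 overlapped-by job8 ✓
(job6, job3): job6 overlapped-by job3 ✓
(job6, job5): job6 overlapped-by job5 ✓
(job6, job7): job6 overlapped-by job7 ✓
(job6, job8): job6 overlapped-by job8 ✓
(job7, job5): job7 overlapped-by job5 ✓
(job7, job8): job7 overlapped-by job8 ✓
Count: 7.

7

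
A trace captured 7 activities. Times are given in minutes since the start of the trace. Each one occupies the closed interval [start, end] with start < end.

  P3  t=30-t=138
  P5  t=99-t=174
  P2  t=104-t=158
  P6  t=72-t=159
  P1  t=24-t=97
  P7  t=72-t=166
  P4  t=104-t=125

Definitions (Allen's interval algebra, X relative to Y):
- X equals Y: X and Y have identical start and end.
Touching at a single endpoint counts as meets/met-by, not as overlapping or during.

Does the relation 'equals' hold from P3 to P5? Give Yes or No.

No

P3 = [t=30, t=138], P5 = [t=99, t=174].
Actual relation of P3 to P5: overlaps.
Asked whether 'equals' holds → No.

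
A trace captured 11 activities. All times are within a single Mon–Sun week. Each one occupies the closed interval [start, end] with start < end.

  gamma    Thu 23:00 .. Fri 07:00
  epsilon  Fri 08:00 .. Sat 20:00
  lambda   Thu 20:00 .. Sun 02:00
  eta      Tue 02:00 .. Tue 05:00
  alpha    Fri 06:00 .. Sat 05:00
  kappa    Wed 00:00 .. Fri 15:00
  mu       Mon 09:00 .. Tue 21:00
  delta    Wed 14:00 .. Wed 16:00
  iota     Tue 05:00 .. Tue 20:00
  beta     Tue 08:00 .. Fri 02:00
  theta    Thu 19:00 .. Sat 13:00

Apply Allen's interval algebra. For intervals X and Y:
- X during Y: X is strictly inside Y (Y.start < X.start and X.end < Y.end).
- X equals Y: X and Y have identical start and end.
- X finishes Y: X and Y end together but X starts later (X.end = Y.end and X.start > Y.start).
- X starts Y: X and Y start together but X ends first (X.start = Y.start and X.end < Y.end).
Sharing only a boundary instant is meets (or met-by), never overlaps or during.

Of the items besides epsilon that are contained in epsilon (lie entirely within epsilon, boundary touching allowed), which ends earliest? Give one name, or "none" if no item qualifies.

Target epsilon = [Fri 08:00, Sat 20:00].
alpha [Fri 06:00, Sat 05:00] → overlaps → excluded.
beta [Tue 08:00, Fri 02:00] → before → excluded.
delta [Wed 14:00, Wed 16:00] → before → excluded.
eta [Tue 02:00, Tue 05:00] → before → excluded.
gamma [Thu 23:00, Fri 07:00] → before → excluded.
iota [Tue 05:00, Tue 20:00] → before → excluded.
kappa [Wed 00:00, Fri 15:00] → overlaps → excluded.
lambda [Thu 20:00, Sun 02:00] → contains → excluded.
mu [Mon 09:00, Tue 21:00] → before → excluded.
theta [Thu 19:00, Sat 13:00] → overlaps → excluded.
No candidates → none.

none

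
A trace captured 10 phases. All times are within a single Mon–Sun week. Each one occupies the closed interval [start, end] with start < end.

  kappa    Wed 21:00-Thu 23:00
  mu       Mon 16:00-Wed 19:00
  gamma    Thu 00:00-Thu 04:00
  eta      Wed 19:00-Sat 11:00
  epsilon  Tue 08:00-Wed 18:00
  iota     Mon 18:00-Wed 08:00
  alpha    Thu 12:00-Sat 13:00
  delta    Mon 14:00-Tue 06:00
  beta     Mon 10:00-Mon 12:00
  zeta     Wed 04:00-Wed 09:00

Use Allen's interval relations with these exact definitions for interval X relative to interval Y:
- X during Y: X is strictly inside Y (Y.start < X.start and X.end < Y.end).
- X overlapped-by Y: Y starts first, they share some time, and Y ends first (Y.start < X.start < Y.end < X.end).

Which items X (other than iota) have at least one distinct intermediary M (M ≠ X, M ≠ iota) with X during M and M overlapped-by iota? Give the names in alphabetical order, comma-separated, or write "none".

Target iota = [Mon 18:00, Wed 08:00].
Intermediaries M with M overlapped-by iota: epsilon, zeta.
Via epsilon — items with X during epsilon: zeta.
Via zeta — items with X during zeta: none.
Union: zeta.

zeta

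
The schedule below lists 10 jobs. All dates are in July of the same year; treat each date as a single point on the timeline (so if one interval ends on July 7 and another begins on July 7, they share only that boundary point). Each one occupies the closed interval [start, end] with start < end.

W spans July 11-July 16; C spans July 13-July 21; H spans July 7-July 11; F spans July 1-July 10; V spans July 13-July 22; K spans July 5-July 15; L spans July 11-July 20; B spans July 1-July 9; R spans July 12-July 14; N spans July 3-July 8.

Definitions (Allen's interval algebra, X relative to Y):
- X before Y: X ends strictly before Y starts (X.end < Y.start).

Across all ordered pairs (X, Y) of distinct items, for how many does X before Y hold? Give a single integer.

18

Checking all 90 ordered pairs for relation 'before'; matching pairs in alphabetical order:
(B, C): B before C ✓
(B, L): B before L ✓
(B, R): B before R ✓
(B, V): B before V ✓
(B, W): B before W ✓
(F, C): F before C ✓
(F, L): F before L ✓
(F, R): F before R ✓
(F, V): F before V ✓
(F, W): F before W ✓
(H, C): H before C ✓
(H, R): H before R ✓
(H, V): H before V ✓
(N, C): N before C ✓
(N, L): N before L ✓
(N, R): N before R ✓
(N, V): N before V ✓
(N, W): N before W ✓
Count: 18.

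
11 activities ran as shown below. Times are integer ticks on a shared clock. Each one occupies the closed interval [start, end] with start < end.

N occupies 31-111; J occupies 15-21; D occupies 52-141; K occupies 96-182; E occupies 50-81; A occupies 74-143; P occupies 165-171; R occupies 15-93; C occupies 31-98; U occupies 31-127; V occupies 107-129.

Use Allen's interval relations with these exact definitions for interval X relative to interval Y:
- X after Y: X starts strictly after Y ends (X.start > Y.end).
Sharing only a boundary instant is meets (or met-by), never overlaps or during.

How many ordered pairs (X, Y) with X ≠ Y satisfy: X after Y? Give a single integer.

22

Checking all 110 ordered pairs for relation 'after'; matching pairs in alphabetical order:
(A, J): A after J ✓
(C, J): C after J ✓
(D, J): D after J ✓
(E, J): E after J ✓
(K, E): K after E ✓
(K, J): K after J ✓
(K, R): K after R ✓
(N, J): N after J ✓
(P, A): P after A ✓
(P, C): P after C ✓
(P, D): P after D ✓
(P, E): P after E ✓
(P, J): P after J ✓
(P, N): P after N ✓
(P, R): P after R ✓
(P, U): P after U ✓
(P, V): P after V ✓
(U, J): U after J ✓
(V, C): V after C ✓
(V, E): V after E ✓
(V, J): V after J ✓
(V, R): V after R ✓
Count: 22.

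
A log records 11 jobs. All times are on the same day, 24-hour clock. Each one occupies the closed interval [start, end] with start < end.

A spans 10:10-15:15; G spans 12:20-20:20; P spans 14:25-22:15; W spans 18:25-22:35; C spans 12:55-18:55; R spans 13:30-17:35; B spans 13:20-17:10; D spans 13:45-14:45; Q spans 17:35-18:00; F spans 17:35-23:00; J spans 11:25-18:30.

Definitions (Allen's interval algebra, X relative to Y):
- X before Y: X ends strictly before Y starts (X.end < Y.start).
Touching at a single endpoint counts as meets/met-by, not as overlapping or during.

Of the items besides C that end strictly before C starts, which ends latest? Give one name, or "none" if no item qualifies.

Target C = [12:55, 18:55].
A [10:10, 15:15] → overlaps → excluded.
B [13:20, 17:10] → during → excluded.
D [13:45, 14:45] → during → excluded.
F [17:35, 23:00] → overlapped-by → excluded.
G [12:20, 20:20] → contains → excluded.
J [11:25, 18:30] → overlaps → excluded.
P [14:25, 22:15] → overlapped-by → excluded.
Q [17:35, 18:00] → during → excluded.
R [13:30, 17:35] → during → excluded.
W [18:25, 22:35] → overlapped-by → excluded.
No candidates → none.

none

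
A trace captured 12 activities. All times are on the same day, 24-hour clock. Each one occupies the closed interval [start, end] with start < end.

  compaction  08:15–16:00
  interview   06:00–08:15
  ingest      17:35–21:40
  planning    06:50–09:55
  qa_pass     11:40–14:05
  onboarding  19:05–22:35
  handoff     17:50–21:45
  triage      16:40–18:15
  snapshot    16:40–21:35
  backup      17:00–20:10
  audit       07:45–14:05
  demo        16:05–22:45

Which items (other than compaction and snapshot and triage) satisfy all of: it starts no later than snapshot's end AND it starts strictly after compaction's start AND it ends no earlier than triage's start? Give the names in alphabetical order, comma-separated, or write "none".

backup, demo, handoff, ingest, onboarding

Conditions: its start is no later than snapshot's end (X.start <= 21:35) AND its start is strictly after compaction's start (X.start > 08:15) AND its end is no earlier than triage's start (X.end >= 16:40).
audit: start 07:45 <= 21:35? ✓; start 07:45 > 08:15? ✗; end 14:05 >= 16:40? ✗ → no.
backup: start 17:00 <= 21:35? ✓; start 17:00 > 08:15? ✓; end 20:10 >= 16:40? ✓ → yes.
demo: start 16:05 <= 21:35? ✓; start 16:05 > 08:15? ✓; end 22:45 >= 16:40? ✓ → yes.
handoff: start 17:50 <= 21:35? ✓; start 17:50 > 08:15? ✓; end 21:45 >= 16:40? ✓ → yes.
ingest: start 17:35 <= 21:35? ✓; start 17:35 > 08:15? ✓; end 21:40 >= 16:40? ✓ → yes.
interview: start 06:00 <= 21:35? ✓; start 06:00 > 08:15? ✗; end 08:15 >= 16:40? ✗ → no.
onboarding: start 19:05 <= 21:35? ✓; start 19:05 > 08:15? ✓; end 22:35 >= 16:40? ✓ → yes.
planning: start 06:50 <= 21:35? ✓; start 06:50 > 08:15? ✗; end 09:55 >= 16:40? ✗ → no.
qa_pass: start 11:40 <= 21:35? ✓; start 11:40 > 08:15? ✓; end 14:05 >= 16:40? ✗ → no.
Result: backup, demo, handoff, ingest, onboarding.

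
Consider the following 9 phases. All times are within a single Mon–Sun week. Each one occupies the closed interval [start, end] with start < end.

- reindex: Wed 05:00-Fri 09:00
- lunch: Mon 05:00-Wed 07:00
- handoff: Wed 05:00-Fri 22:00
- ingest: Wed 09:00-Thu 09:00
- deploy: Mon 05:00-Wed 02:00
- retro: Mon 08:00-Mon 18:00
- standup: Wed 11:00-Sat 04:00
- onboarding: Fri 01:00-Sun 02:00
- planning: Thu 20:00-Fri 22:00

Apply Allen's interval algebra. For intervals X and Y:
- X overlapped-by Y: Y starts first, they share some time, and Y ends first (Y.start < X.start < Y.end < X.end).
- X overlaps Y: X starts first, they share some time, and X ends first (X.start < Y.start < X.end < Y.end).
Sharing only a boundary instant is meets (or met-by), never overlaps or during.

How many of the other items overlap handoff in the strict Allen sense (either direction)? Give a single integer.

Target handoff = [Wed 05:00, Fri 22:00].
deploy [Mon 05:00, Wed 02:00] → before → no.
ingest [Wed 09:00, Thu 09:00] → during → no.
lunch [Mon 05:00, Wed 07:00] → overlaps → counts.
onboarding [Fri 01:00, Sun 02:00] → overlapped-by → counts.
planning [Thu 20:00, Fri 22:00] → finishes → no.
reindex [Wed 05:00, Fri 09:00] → starts → no.
retro [Mon 08:00, Mon 18:00] → before → no.
standup [Wed 11:00, Sat 04:00] → overlapped-by → counts.
Total: 3.

3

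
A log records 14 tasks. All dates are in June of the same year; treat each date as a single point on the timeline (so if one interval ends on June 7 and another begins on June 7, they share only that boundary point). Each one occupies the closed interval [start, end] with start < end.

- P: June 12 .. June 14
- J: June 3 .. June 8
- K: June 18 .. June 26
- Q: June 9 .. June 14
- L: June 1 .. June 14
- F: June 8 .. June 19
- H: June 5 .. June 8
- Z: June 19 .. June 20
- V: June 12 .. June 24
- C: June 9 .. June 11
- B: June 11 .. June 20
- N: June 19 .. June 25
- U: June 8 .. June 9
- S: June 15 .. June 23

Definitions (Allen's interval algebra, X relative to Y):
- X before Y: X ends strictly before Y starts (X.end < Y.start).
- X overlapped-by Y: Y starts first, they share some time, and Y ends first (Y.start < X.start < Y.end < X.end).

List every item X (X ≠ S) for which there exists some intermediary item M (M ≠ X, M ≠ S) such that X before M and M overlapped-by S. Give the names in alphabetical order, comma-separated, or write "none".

Target S = [June 15, June 23].
Intermediaries M with M overlapped-by S: K, N.
Via K — items with X before K: C, H, J, L, P, Q, U.
Via N — items with X before N: C, H, J, L, P, Q, U.
Union: C, H, J, L, P, Q, U.

C, H, J, L, P, Q, U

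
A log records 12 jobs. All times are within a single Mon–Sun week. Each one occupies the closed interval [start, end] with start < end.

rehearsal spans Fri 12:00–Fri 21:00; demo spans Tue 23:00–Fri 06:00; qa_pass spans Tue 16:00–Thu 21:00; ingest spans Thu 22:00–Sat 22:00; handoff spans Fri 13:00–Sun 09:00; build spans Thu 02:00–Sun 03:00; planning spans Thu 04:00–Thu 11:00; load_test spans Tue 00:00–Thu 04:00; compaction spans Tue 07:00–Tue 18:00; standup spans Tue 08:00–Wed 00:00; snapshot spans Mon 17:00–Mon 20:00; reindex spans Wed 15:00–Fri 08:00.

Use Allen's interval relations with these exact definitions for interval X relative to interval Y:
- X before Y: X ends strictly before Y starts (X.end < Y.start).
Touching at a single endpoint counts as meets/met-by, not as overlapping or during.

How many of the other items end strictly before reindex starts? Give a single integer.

Target reindex = [Wed 15:00, Fri 08:00].
build [Thu 02:00, Sun 03:00] → overlapped-by → no.
compaction [Tue 07:00, Tue 18:00] → before → counts.
demo [Tue 23:00, Fri 06:00] → overlaps → no.
handoff [Fri 13:00, Sun 09:00] → after → no.
ingest [Thu 22:00, Sat 22:00] → overlapped-by → no.
load_test [Tue 00:00, Thu 04:00] → overlaps → no.
planning [Thu 04:00, Thu 11:00] → during → no.
qa_pass [Tue 16:00, Thu 21:00] → overlaps → no.
rehearsal [Fri 12:00, Fri 21:00] → after → no.
snapshot [Mon 17:00, Mon 20:00] → before → counts.
standup [Tue 08:00, Wed 00:00] → before → counts.
Total: 3.

3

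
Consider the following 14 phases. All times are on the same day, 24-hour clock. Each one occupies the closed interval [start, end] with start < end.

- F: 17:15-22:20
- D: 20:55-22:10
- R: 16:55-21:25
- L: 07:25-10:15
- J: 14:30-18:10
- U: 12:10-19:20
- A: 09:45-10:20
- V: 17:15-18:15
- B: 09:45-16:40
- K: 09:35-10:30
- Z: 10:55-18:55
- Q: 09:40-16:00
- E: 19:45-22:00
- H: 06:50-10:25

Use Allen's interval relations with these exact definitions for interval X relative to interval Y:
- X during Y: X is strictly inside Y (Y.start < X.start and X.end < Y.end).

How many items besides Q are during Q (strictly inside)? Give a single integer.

Target Q = [09:40, 16:00].
A [09:45, 10:20] → during → counts.
B [09:45, 16:40] → overlapped-by → no.
D [20:55, 22:10] → after → no.
E [19:45, 22:00] → after → no.
F [17:15, 22:20] → after → no.
H [06:50, 10:25] → overlaps → no.
J [14:30, 18:10] → overlapped-by → no.
K [09:35, 10:30] → overlaps → no.
L [07:25, 10:15] → overlaps → no.
R [16:55, 21:25] → after → no.
U [12:10, 19:20] → overlapped-by → no.
V [17:15, 18:15] → after → no.
Z [10:55, 18:55] → overlapped-by → no.
Total: 1.

1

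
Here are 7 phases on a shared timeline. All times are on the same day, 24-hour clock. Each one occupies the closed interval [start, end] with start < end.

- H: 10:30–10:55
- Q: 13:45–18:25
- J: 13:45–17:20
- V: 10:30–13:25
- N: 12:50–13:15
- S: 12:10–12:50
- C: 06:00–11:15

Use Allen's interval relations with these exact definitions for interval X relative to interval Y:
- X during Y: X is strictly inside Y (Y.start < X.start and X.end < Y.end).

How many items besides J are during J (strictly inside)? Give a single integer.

0

Target J = [13:45, 17:20].
C [06:00, 11:15] → before → no.
H [10:30, 10:55] → before → no.
N [12:50, 13:15] → before → no.
Q [13:45, 18:25] → started-by → no.
S [12:10, 12:50] → before → no.
V [10:30, 13:25] → before → no.
Total: 0.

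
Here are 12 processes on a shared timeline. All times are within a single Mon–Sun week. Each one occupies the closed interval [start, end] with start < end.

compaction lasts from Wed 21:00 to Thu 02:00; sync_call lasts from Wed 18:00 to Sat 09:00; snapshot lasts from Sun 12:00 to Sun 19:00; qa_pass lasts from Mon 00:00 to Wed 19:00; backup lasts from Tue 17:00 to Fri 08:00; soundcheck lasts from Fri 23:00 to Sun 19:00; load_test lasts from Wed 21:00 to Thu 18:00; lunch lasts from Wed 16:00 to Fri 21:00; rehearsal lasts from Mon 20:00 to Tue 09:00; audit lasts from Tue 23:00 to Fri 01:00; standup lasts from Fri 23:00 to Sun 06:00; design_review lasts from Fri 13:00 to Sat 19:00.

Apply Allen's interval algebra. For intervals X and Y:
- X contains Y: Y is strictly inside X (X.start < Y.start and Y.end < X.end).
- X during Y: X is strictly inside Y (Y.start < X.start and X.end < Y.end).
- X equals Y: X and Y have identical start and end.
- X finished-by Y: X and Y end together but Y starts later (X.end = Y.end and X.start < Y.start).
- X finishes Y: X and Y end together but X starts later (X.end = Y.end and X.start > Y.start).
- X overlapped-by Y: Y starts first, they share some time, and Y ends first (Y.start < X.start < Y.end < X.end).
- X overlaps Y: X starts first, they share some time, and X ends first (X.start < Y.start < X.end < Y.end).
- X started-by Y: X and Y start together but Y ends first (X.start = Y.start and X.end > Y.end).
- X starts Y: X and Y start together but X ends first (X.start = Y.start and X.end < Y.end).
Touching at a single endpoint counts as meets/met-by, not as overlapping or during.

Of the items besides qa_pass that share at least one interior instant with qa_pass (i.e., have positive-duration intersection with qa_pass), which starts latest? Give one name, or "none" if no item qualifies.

sync_call

Target qa_pass = [Mon 00:00, Wed 19:00].
audit [Tue 23:00, Fri 01:00] → overlapped-by → candidate.
backup [Tue 17:00, Fri 08:00] → overlapped-by → candidate.
compaction [Wed 21:00, Thu 02:00] → after → excluded.
design_review [Fri 13:00, Sat 19:00] → after → excluded.
load_test [Wed 21:00, Thu 18:00] → after → excluded.
lunch [Wed 16:00, Fri 21:00] → overlapped-by → candidate.
rehearsal [Mon 20:00, Tue 09:00] → during → candidate.
snapshot [Sun 12:00, Sun 19:00] → after → excluded.
soundcheck [Fri 23:00, Sun 19:00] → after → excluded.
standup [Fri 23:00, Sun 06:00] → after → excluded.
sync_call [Wed 18:00, Sat 09:00] → overlapped-by → candidate.
Among candidates, latest start is Wed 18:00 → sync_call.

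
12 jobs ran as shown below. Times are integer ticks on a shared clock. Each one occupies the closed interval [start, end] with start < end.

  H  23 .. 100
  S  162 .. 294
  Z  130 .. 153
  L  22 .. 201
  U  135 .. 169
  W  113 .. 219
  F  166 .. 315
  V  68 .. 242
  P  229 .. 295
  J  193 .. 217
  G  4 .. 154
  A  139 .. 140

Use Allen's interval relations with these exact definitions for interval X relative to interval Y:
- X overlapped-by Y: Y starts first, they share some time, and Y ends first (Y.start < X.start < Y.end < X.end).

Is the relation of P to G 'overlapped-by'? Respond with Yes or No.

No

P = [229, 295], G = [4, 154].
Actual relation of P to G: after.
Asked whether 'overlapped-by' holds → No.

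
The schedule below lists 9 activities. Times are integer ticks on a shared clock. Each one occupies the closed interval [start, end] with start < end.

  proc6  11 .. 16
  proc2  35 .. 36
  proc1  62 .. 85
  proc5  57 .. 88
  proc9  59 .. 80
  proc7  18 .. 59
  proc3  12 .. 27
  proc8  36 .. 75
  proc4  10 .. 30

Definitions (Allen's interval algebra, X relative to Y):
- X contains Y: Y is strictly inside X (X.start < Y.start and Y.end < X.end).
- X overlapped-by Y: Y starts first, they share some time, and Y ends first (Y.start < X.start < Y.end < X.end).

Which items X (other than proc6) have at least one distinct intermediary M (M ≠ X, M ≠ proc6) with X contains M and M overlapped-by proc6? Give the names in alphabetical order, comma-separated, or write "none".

proc4

Target proc6 = [11, 16].
Intermediaries M with M overlapped-by proc6: proc3.
Via proc3 — items with X contains proc3: proc4.
Union: proc4.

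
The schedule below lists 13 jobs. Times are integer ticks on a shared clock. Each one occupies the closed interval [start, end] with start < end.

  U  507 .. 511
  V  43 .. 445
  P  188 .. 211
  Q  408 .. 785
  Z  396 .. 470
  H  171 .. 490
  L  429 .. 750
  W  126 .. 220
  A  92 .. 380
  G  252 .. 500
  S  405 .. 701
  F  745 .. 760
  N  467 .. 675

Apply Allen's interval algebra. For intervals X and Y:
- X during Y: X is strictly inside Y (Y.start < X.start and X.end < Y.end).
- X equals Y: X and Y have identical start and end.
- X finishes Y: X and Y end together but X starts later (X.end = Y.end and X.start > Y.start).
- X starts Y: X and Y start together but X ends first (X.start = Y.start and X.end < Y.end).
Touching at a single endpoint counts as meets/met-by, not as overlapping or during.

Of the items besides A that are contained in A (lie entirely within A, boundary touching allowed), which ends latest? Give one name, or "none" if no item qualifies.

Target A = [92, 380].
F [745, 760] → after → excluded.
G [252, 500] → overlapped-by → excluded.
H [171, 490] → overlapped-by → excluded.
L [429, 750] → after → excluded.
N [467, 675] → after → excluded.
P [188, 211] → during → candidate.
Q [408, 785] → after → excluded.
S [405, 701] → after → excluded.
U [507, 511] → after → excluded.
V [43, 445] → contains → excluded.
W [126, 220] → during → candidate.
Z [396, 470] → after → excluded.
Among candidates, latest end is 220 → W.

W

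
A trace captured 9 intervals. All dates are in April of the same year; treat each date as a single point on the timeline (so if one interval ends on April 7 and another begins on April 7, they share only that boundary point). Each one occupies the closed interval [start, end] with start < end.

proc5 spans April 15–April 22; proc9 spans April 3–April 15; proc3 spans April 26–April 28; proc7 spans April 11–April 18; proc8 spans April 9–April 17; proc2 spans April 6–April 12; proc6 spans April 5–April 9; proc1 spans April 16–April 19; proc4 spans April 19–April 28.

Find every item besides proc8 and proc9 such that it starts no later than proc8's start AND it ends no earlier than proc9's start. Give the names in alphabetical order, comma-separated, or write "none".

Conditions: its start is no later than proc8's start (X.start <= April 9) AND its end is no earlier than proc9's start (X.end >= April 3).
proc1: start April 16 <= April 9? ✗; end April 19 >= April 3? ✓ → no.
proc2: start April 6 <= April 9? ✓; end April 12 >= April 3? ✓ → yes.
proc3: start April 26 <= April 9? ✗; end April 28 >= April 3? ✓ → no.
proc4: start April 19 <= April 9? ✗; end April 28 >= April 3? ✓ → no.
proc5: start April 15 <= April 9? ✗; end April 22 >= April 3? ✓ → no.
proc6: start April 5 <= April 9? ✓; end April 9 >= April 3? ✓ → yes.
proc7: start April 11 <= April 9? ✗; end April 18 >= April 3? ✓ → no.
Result: proc2, proc6.

proc2, proc6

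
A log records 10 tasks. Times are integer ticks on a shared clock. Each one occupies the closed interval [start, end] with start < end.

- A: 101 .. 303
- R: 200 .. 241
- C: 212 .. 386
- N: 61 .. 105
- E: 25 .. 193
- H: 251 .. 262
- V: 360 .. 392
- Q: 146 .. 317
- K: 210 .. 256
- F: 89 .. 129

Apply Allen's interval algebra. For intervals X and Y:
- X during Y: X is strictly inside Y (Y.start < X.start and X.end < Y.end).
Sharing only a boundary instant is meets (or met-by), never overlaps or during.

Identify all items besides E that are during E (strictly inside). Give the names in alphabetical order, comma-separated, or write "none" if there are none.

F, N

Target E = [25, 193].
A [101, 303] → overlapped-by → no.
C [212, 386] → after → no.
F [89, 129] → during → yes.
H [251, 262] → after → no.
K [210, 256] → after → no.
N [61, 105] → during → yes.
Q [146, 317] → overlapped-by → no.
R [200, 241] → after → no.
V [360, 392] → after → no.
Result: F, N.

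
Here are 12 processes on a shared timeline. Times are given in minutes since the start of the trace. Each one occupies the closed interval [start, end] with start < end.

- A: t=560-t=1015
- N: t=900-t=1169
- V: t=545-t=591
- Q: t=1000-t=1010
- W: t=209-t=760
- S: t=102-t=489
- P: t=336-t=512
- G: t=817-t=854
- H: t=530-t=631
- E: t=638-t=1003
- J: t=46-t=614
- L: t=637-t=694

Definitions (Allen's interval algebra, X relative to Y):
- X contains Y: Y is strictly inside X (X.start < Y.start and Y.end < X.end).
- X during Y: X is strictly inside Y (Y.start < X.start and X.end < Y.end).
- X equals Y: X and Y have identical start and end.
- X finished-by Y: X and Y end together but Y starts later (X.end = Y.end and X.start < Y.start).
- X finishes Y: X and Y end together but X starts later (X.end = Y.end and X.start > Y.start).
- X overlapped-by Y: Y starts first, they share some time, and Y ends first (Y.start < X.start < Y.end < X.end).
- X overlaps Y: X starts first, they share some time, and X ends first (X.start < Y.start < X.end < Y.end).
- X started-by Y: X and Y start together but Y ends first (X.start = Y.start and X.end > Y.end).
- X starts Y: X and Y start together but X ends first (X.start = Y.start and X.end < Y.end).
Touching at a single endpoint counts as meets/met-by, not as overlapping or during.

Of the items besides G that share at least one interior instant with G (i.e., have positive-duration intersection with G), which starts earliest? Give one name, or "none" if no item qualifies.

Target G = [t=817, t=854].
A [t=560, t=1015] → contains → candidate.
E [t=638, t=1003] → contains → candidate.
H [t=530, t=631] → before → excluded.
J [t=46, t=614] → before → excluded.
L [t=637, t=694] → before → excluded.
N [t=900, t=1169] → after → excluded.
P [t=336, t=512] → before → excluded.
Q [t=1000, t=1010] → after → excluded.
S [t=102, t=489] → before → excluded.
V [t=545, t=591] → before → excluded.
W [t=209, t=760] → before → excluded.
Among candidates, earliest start is t=560 → A.

A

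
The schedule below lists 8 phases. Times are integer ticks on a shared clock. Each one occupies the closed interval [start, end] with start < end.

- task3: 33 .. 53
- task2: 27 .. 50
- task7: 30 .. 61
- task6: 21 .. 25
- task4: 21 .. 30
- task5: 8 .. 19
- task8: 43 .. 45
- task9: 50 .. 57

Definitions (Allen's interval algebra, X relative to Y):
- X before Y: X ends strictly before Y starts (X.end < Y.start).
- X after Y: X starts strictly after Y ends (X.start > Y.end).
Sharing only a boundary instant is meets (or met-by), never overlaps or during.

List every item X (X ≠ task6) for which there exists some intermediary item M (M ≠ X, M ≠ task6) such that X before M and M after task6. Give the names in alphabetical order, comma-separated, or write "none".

Target task6 = [21, 25].
Intermediaries M with M after task6: task2, task3, task7, task8, task9.
Via task2 — items with X before task2: task5.
Via task3 — items with X before task3: task4, task5.
Via task7 — items with X before task7: task5.
Via task8 — items with X before task8: task4, task5.
Via task9 — items with X before task9: task4, task5, task8.
Union: task4, task5, task8.

task4, task5, task8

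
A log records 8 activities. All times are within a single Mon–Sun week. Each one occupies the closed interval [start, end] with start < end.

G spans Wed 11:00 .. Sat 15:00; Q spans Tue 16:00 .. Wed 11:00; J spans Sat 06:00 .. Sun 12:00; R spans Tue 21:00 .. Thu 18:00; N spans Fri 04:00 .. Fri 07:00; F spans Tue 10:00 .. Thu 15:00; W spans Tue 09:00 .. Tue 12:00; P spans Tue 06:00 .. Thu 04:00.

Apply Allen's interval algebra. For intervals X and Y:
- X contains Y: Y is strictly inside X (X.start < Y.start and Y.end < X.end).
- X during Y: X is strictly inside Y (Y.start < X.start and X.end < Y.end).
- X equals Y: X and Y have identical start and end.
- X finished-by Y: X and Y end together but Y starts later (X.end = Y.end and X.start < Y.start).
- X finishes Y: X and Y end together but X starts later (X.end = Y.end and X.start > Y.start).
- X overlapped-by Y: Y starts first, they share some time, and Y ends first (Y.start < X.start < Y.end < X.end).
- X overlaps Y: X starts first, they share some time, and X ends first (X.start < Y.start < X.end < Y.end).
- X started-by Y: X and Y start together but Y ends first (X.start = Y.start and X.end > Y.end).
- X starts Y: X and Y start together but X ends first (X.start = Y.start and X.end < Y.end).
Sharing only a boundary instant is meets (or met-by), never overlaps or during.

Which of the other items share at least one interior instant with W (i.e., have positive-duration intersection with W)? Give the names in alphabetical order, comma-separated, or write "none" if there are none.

F, P

Target W = [Tue 09:00, Tue 12:00].
F [Tue 10:00, Thu 15:00] → overlapped-by → yes.
G [Wed 11:00, Sat 15:00] → after → no.
J [Sat 06:00, Sun 12:00] → after → no.
N [Fri 04:00, Fri 07:00] → after → no.
P [Tue 06:00, Thu 04:00] → contains → yes.
Q [Tue 16:00, Wed 11:00] → after → no.
R [Tue 21:00, Thu 18:00] → after → no.
Result: F, P.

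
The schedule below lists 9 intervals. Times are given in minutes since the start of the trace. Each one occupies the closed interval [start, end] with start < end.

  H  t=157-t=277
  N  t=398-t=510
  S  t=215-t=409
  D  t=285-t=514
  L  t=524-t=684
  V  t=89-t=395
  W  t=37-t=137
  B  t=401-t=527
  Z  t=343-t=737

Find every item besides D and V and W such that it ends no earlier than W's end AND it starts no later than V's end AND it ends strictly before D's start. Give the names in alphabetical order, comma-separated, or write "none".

Conditions: its end is no earlier than W's end (X.end >= t=137) AND its start is no later than V's end (X.start <= t=395) AND its end is strictly before D's start (X.end < t=285).
B: end t=527 >= t=137? ✓; start t=401 <= t=395? ✗; end t=527 < t=285? ✗ → no.
H: end t=277 >= t=137? ✓; start t=157 <= t=395? ✓; end t=277 < t=285? ✓ → yes.
L: end t=684 >= t=137? ✓; start t=524 <= t=395? ✗; end t=684 < t=285? ✗ → no.
N: end t=510 >= t=137? ✓; start t=398 <= t=395? ✗; end t=510 < t=285? ✗ → no.
S: end t=409 >= t=137? ✓; start t=215 <= t=395? ✓; end t=409 < t=285? ✗ → no.
Z: end t=737 >= t=137? ✓; start t=343 <= t=395? ✓; end t=737 < t=285? ✗ → no.
Result: H.

H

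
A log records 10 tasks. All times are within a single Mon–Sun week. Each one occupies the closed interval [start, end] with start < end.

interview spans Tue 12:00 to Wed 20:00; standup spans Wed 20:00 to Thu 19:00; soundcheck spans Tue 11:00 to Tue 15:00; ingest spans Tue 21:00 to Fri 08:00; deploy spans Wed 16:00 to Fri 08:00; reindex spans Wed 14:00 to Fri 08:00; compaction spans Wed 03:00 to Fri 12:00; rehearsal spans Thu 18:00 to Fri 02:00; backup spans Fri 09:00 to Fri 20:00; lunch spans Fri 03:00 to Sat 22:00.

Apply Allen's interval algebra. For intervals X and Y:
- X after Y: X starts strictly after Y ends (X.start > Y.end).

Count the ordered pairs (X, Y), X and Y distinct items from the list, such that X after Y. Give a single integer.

Checking all 90 ordered pairs for relation 'after'; matching pairs in alphabetical order:
(backup, deploy): backup after deploy ✓
(backup, ingest): backup after ingest ✓
(backup, interview): backup after interview ✓
(backup, rehearsal): backup after rehearsal ✓
(backup, reindex): backup after reindex ✓
(backup, soundcheck): backup after soundcheck ✓
(backup, standup): backup after standup ✓
(compaction, soundcheck): compaction after soundcheck ✓
(deploy, soundcheck): deploy after soundcheck ✓
(ingest, soundcheck): ingest after soundcheck ✓
(lunch, interview): lunch after interview ✓
(lunch, rehearsal): lunch after rehearsal ✓
(lunch, soundcheck): lunch after soundcheck ✓
(lunch, standup): lunch after standup ✓
(rehearsal, interview): rehearsal after interview ✓
(rehearsal, soundcheck): rehearsal after soundcheck ✓
(reindex, soundcheck): reindex after soundcheck ✓
(standup, soundcheck): standup after soundcheck ✓
Count: 18.

18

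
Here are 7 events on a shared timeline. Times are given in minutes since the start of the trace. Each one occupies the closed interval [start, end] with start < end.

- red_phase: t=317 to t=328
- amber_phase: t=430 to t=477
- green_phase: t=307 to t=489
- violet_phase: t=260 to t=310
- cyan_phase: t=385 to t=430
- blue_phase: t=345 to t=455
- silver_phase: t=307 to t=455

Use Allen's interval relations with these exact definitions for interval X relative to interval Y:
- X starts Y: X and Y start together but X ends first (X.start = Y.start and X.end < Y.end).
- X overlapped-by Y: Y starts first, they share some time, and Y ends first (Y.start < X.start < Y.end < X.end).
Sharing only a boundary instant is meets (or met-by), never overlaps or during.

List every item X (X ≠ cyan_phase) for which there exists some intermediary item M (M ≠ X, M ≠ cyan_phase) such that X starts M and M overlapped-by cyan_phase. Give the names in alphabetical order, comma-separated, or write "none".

Target cyan_phase = [t=385, t=430].
Intermediaries M with M overlapped-by cyan_phase: none.
Union: none.

none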